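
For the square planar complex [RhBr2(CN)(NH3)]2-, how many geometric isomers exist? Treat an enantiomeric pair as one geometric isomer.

2

The distinct arrangements are (2 in all): Br cis; Br trans.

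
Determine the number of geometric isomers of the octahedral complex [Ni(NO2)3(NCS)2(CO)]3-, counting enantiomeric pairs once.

Working through the distinct placements yields 3 geometric isomers: NO2 mer, NCS cis; NO2 mer, NCS trans; NO2 fac, NCS cis.

3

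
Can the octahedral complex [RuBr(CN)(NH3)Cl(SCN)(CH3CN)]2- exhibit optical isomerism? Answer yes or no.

An octahedron has six vertices in three trans pairs; every non-trans pair is cis.
Placing the ligands in turn and identifying arrangements related by rotation or reflection leaves 15 distinct geometric isomers.
Of these, 15 lack any improper symmetry element and so occur as enantiomeric pairs, giving 15 + 15 = 30 stereoisomers in total.

yes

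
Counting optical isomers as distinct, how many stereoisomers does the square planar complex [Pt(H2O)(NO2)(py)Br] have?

3

A square has two trans pairs of vertices; adjacent vertices are cis.
Systematic placement gives 3 geometric isomers: (Br/NO2 trans, H2O/py trans); (Br/py trans, H2O/NO2 trans); (Br/H2O trans, NO2/py trans).
Each arrangement has an internal mirror plane or centre of symmetry, so none is chiral.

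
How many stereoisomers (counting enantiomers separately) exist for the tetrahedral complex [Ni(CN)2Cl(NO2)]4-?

1

All four vertices of a tetrahedron are equivalent and mutually adjacent, so cis/trans isomerism cannot arise.
Only one geometric arrangement is possible.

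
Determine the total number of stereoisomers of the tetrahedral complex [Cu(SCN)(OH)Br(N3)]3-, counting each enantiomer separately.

2

All four vertices of a tetrahedron are equivalent and mutually adjacent, so cis/trans isomerism cannot arise.
Only one geometric arrangement is possible; it has no improper symmetry element, so it exists as a pair of enantiomers (2 stereoisomers).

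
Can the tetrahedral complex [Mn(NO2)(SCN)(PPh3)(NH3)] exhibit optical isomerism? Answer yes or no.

yes

In a tetrahedral complex all four positions are equivalent and every pair of ligands is adjacent — there is no cis/trans distinction.
Only one geometric arrangement is possible; it has no improper symmetry element, so it exists as a pair of enantiomers (2 stereoisomers).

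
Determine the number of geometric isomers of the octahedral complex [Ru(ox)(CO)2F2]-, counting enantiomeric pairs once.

3

In an octahedral complex each vertex has one trans partner and four cis neighbours.
Each ox is bidentate and must span two cis positions.
Working through the distinct placements yields 3 geometric isomers: CO trans, F cis; CO cis, F cis (chiral); CO cis, F trans.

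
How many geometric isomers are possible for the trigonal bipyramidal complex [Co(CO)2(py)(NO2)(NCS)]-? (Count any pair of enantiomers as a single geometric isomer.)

Placing the ligands in turn and identifying arrangements related by rotation or reflection leaves 7 distinct geometric isomers.

7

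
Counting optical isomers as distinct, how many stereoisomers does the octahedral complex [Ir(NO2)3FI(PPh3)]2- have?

5

The distinct arrangements are (4 in all): NO2 mer (3 arrangements); NO2 fac (chiral).
One of these lacks any improper symmetry element and so occurs as an enantiomeric pair, giving 4 + 1 = 5 stereoisomers in total.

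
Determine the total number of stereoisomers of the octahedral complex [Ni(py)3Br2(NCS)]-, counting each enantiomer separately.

In an octahedral complex each vertex has one trans partner and four cis neighbours.
The distinct arrangements are (3 in all): py mer, Br trans; py mer, Br cis; py fac, Br cis.
Each arrangement has an internal mirror plane or centre of symmetry, so none is chiral.

3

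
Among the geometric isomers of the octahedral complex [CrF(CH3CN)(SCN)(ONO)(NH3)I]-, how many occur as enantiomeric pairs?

The six octahedral sites form three mutually perpendicular trans pairs.
Systematic enumeration (placing each ligand type in turn and discarding arrangements equivalent by rotation or reflection) gives 15 geometric isomers.
Of these, 15 lack any improper symmetry element and so occur as enantiomeric pairs, giving 15 + 15 = 30 stereoisomers in total.

15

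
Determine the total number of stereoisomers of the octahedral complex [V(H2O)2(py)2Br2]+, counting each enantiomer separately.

The six octahedral sites form three mutually perpendicular trans pairs.
The distinct arrangements are (5 in all): H2O trans, py trans, Br trans; H2O cis, py cis, Br trans; H2O cis, py trans, Br cis; H2O cis, py cis, Br cis (chiral); H2O trans, py cis, Br cis.
One of these lacks any improper symmetry element and so occurs as an enantiomeric pair, giving 5 + 1 = 6 stereoisomers in total.

6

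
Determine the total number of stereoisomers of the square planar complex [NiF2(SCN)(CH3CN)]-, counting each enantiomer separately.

In a square planar complex each vertex has one trans partner and two cis neighbours.
The distinct arrangements are (2 in all): F cis; F trans.
Each arrangement has an internal mirror plane or centre of symmetry, so none is chiral.

2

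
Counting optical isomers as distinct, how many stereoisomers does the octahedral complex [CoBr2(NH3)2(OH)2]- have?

6

Systematic placement gives 5 geometric isomers: Br trans, NH3 trans, OH trans; Br trans, NH3 cis, OH cis; Br cis, NH3 cis, OH trans; Br cis, NH3 cis, OH cis (chiral); Br cis, NH3 trans, OH cis.
One of these lacks any improper symmetry element and so occurs as an enantiomeric pair, giving 5 + 1 = 6 stereoisomers in total.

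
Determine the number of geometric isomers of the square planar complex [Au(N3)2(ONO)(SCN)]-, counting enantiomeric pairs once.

2

In a square planar complex each vertex has one trans partner and two cis neighbours.
Working through the distinct placements yields 2 geometric isomers: N3 cis; N3 trans.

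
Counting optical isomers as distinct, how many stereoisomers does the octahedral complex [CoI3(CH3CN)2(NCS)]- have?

Working through the distinct placements yields 3 geometric isomers: I mer, CH3CN trans; I fac, CH3CN cis; I mer, CH3CN cis.
Each arrangement has an internal mirror plane or centre of symmetry, so none is chiral.

3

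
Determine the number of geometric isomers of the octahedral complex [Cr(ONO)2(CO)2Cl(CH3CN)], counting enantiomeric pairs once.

6

There are 6 geometric isomers: ONO trans, CO cis; ONO cis, CO cis (3 arrangements, 2 chiral); ONO trans, CO trans; ONO cis, CO trans.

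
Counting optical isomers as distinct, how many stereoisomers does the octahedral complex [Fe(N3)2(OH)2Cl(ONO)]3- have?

8

There are 6 geometric isomers: N3 cis, OH cis (3 arrangements, 2 chiral); N3 cis, OH trans; N3 trans, OH cis; N3 trans, OH trans.
Of these, 2 lack any improper symmetry element and so occur as enantiomeric pairs, giving 6 + 2 = 8 stereoisomers in total.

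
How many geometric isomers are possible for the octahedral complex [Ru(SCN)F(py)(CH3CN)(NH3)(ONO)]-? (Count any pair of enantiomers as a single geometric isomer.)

15

An octahedron has six vertices in three trans pairs; every non-trans pair is cis.
Placing the ligands in turn and identifying arrangements related by rotation or reflection leaves 15 distinct geometric isomers.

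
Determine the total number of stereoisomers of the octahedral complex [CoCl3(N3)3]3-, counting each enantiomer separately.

An octahedron has six vertices in three trans pairs; every non-trans pair is cis.
There are 2 geometric isomers: Cl mer; Cl fac.
Each arrangement has an internal mirror plane or centre of symmetry, so none is chiral.

2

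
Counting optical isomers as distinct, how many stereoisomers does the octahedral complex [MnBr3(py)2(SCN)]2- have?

3

The six octahedral sites form three mutually perpendicular trans pairs.
The distinct arrangements are (3 in all): Br mer, py trans; Br mer, py cis; Br fac, py cis.
Each arrangement has an internal mirror plane or centre of symmetry, so none is chiral.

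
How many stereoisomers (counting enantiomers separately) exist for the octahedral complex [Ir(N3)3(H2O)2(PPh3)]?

Systematic placement gives 3 geometric isomers: N3 mer, H2O trans; N3 fac, H2O cis; N3 mer, H2O cis.
Each arrangement has an internal mirror plane or centre of symmetry, so none is chiral.

3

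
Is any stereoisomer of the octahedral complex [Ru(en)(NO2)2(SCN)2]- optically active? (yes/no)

yes

An octahedron has six vertices in three trans pairs; every non-trans pair is cis.
Each en is bidentate and must span two cis positions.
There are 3 geometric isomers: NO2 trans, SCN cis; NO2 cis, SCN cis (chiral); NO2 cis, SCN trans.
One of these lacks any improper symmetry element and so occurs as an enantiomeric pair, giving 3 + 1 = 4 stereoisomers in total.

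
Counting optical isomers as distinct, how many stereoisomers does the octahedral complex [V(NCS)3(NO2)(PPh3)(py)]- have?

An octahedron has six vertices in three trans pairs; every non-trans pair is cis.
There are 4 geometric isomers: NCS mer (3 arrangements); NCS fac (chiral).
One of these lacks any improper symmetry element and so occurs as an enantiomeric pair, giving 4 + 1 = 5 stereoisomers in total.

5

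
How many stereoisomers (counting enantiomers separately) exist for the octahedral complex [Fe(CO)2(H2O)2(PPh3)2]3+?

The distinct arrangements are (5 in all): CO trans, H2O trans, PPh3 trans; CO trans, H2O cis, PPh3 cis; CO cis, H2O cis, PPh3 trans; CO cis, H2O cis, PPh3 cis (chiral); CO cis, H2O trans, PPh3 cis.
One of these lacks any improper symmetry element and so occurs as an enantiomeric pair, giving 5 + 1 = 6 stereoisomers in total.

6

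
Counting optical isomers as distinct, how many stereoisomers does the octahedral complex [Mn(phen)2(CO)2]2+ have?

In an octahedral complex each vertex has one trans partner and four cis neighbours.
Each phen is bidentate and must span two cis positions.
Systematic placement gives 2 geometric isomers: CO trans; CO cis (chiral).
One of these lacks any improper symmetry element and so occurs as an enantiomeric pair, giving 2 + 1 = 3 stereoisomers in total.

3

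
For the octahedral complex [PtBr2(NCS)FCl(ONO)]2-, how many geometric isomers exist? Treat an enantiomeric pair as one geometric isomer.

An octahedron has six vertices in three trans pairs; every non-trans pair is cis.
Systematic enumeration (placing each ligand type in turn and discarding arrangements equivalent by rotation or reflection) gives 9 geometric isomers.

9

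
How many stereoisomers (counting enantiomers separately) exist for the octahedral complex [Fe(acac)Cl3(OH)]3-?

2

Each acac is bidentate and must span two cis positions.
Systematic placement gives 2 geometric isomers: Cl mer; Cl fac.
Each arrangement has an internal mirror plane or centre of symmetry, so none is chiral.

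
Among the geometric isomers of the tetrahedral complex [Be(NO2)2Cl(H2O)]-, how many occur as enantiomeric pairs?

0

All four vertices of a tetrahedron are equivalent and mutually adjacent, so cis/trans isomerism cannot arise.
Only one geometric arrangement is possible.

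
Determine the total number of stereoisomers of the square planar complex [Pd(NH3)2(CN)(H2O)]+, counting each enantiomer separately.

2

Working through the distinct placements yields 2 geometric isomers: NH3 cis; NH3 trans.
Each arrangement has an internal mirror plane or centre of symmetry, so none is chiral.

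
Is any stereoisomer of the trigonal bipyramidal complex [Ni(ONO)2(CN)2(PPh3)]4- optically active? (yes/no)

yes

Placing the ligands in turn and identifying arrangements related by rotation or reflection leaves 5 distinct geometric isomers.
One of these lacks any improper symmetry element and so occurs as an enantiomeric pair, giving 5 + 1 = 6 stereoisomers in total.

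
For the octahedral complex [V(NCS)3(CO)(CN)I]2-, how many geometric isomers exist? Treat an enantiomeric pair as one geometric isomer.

There are 4 geometric isomers: NCS mer (3 arrangements); NCS fac (chiral).

4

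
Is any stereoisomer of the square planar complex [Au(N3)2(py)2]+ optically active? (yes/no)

A square has two trans pairs of vertices; adjacent vertices are cis.
The distinct arrangements are (2 in all): N3 cis; N3 trans.
Each arrangement has an internal mirror plane or centre of symmetry, so none is chiral.

no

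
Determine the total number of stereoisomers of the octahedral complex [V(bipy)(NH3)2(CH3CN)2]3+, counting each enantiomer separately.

The six octahedral sites form three mutually perpendicular trans pairs.
Each bipy is bidentate and must span two cis positions.
Systematic placement gives 3 geometric isomers: NH3 cis, CH3CN trans; NH3 cis, CH3CN cis (chiral); NH3 trans, CH3CN cis.
One of these lacks any improper symmetry element and so occurs as an enantiomeric pair, giving 3 + 1 = 4 stereoisomers in total.

4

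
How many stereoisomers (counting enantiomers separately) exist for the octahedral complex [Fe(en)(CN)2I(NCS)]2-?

The six octahedral sites form three mutually perpendicular trans pairs.
Each en is bidentate and must span two cis positions.
Systematic placement gives 4 geometric isomers: CN trans; CN cis (3 arrangements, 2 chiral).
Of these, 2 lack any improper symmetry element and so occur as enantiomeric pairs, giving 4 + 2 = 6 stereoisomers in total.

6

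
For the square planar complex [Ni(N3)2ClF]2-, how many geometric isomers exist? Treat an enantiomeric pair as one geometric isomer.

In a square planar complex each vertex has one trans partner and two cis neighbours.
The distinct arrangements are (2 in all): N3 cis; N3 trans.

2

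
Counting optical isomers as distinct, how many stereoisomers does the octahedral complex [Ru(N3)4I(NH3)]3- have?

An octahedron has six vertices in three trans pairs; every non-trans pair is cis.
The distinct arrangements are (2 in all): I and NH3 mutually cis; I and NH3 mutually trans.
Each arrangement has an internal mirror plane or centre of symmetry, so none is chiral.

2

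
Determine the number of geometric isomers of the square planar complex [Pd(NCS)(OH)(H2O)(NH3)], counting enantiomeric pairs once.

Working through the distinct placements yields 3 geometric isomers: (H2O/NH3 trans, NCS/OH trans); (H2O/OH trans, NCS/NH3 trans); (H2O/NCS trans, NH3/OH trans).

3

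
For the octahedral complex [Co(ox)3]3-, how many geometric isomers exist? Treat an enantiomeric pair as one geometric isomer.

1

In an octahedral complex each vertex has one trans partner and four cis neighbours.
Each ox is bidentate and must span two cis positions.
Only one geometric arrangement is possible; it has no improper symmetry element, so it exists as a pair of enantiomers (2 stereoisomers).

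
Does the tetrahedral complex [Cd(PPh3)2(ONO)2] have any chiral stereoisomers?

no

In a tetrahedral complex all four positions are equivalent and every pair of ligands is adjacent — there is no cis/trans distinction.
Only one geometric arrangement is possible.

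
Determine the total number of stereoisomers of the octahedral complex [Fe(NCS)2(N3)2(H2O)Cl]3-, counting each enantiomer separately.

The distinct arrangements are (6 in all): NCS trans, N3 trans; NCS cis, N3 cis (3 arrangements, 2 chiral); NCS trans, N3 cis; NCS cis, N3 trans.
Of these, 2 lack any improper symmetry element and so occur as enantiomeric pairs, giving 6 + 2 = 8 stereoisomers in total.

8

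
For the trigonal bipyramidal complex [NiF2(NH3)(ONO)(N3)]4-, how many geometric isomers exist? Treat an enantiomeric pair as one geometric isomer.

7

In a trigonal bipyramid the two axial positions differ from the three equatorial ones.
Systematic enumeration (placing each ligand type in turn and discarding arrangements equivalent by rotation or reflection) gives 7 geometric isomers.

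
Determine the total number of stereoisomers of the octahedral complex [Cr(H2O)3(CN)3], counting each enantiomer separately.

2

An octahedron has six vertices in three trans pairs; every non-trans pair is cis.
The distinct arrangements are (2 in all): H2O mer; H2O fac.
Each arrangement has an internal mirror plane or centre of symmetry, so none is chiral.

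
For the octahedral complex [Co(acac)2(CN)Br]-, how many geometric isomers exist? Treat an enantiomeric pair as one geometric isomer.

In an octahedral complex each vertex has one trans partner and four cis neighbours.
Each acac is bidentate and must span two cis positions.
There are 2 geometric isomers: CN and Br mutually trans; CN and Br mutually cis (chiral).

2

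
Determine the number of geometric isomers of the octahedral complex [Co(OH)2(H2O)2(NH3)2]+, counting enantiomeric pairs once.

5

An octahedron has six vertices in three trans pairs; every non-trans pair is cis.
Working through the distinct placements yields 5 geometric isomers: OH trans, H2O trans, NH3 trans; OH cis, H2O trans, NH3 cis; OH trans, H2O cis, NH3 cis; OH cis, H2O cis, NH3 cis (chiral); OH cis, H2O cis, NH3 trans.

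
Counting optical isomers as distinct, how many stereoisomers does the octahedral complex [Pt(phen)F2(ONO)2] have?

An octahedron has six vertices in three trans pairs; every non-trans pair is cis.
Each phen is bidentate and must span two cis positions.
Systematic placement gives 3 geometric isomers: F trans, ONO cis; F cis, ONO cis (chiral); F cis, ONO trans.
One of these lacks any improper symmetry element and so occurs as an enantiomeric pair, giving 3 + 1 = 4 stereoisomers in total.

4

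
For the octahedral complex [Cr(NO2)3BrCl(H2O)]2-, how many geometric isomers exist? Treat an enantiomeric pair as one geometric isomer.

Working through the distinct placements yields 4 geometric isomers: NO2 mer (3 arrangements); NO2 fac (chiral).

4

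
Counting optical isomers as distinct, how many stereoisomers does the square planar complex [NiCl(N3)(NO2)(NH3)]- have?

3

In a square planar complex each vertex has one trans partner and two cis neighbours.
Working through the distinct placements yields 3 geometric isomers: (Cl/NH3 trans, N3/NO2 trans); (Cl/NO2 trans, N3/NH3 trans); (Cl/N3 trans, NH3/NO2 trans).
Each arrangement has an internal mirror plane or centre of symmetry, so none is chiral.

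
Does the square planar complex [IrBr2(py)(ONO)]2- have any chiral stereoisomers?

A square has two trans pairs of vertices; adjacent vertices are cis.
The distinct arrangements are (2 in all): Br cis; Br trans.
Each arrangement has an internal mirror plane or centre of symmetry, so none is chiral.

no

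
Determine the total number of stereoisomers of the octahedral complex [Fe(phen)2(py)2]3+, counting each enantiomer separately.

In an octahedral complex each vertex has one trans partner and four cis neighbours.
Each phen is bidentate and must span two cis positions.
Systematic placement gives 2 geometric isomers: py trans; py cis (chiral).
One of these lacks any improper symmetry element and so occurs as an enantiomeric pair, giving 2 + 1 = 3 stereoisomers in total.

3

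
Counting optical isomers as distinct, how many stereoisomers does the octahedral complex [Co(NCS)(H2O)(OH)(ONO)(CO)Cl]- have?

Exhaustive case analysis gives 15 geometric isomers.
Of these, 15 lack any improper symmetry element and so occur as enantiomeric pairs, giving 15 + 15 = 30 stereoisomers in total.

30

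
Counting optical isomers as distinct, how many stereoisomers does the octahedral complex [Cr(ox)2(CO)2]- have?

In an octahedral complex each vertex has one trans partner and four cis neighbours.
Each ox is bidentate and must span two cis positions.
The distinct arrangements are (2 in all): CO trans; CO cis (chiral).
One of these lacks any improper symmetry element and so occurs as an enantiomeric pair, giving 2 + 1 = 3 stereoisomers in total.

3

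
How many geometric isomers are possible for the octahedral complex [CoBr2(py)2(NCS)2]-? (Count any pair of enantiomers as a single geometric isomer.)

Systematic placement gives 5 geometric isomers: Br trans, py trans, NCS trans; Br trans, py cis, NCS cis; Br cis, py trans, NCS cis; Br cis, py cis, NCS cis (chiral); Br cis, py cis, NCS trans.

5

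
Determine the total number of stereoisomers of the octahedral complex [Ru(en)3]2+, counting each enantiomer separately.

The six octahedral sites form three mutually perpendicular trans pairs.
Each en is bidentate and must span two cis positions.
Only one geometric arrangement is possible; it has no improper symmetry element, so it exists as a pair of enantiomers (2 stereoisomers).

2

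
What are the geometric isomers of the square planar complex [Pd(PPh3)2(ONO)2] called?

cis and trans

A square has two trans pairs of vertices; adjacent vertices are cis.
Systematic placement gives 2 geometric isomers: PPh3 cis; PPh3 trans.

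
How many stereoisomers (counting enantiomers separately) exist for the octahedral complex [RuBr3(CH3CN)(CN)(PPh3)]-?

5

Systematic placement gives 4 geometric isomers: Br mer (3 arrangements); Br fac (chiral).
One of these lacks any improper symmetry element and so occurs as an enantiomeric pair, giving 4 + 1 = 5 stereoisomers in total.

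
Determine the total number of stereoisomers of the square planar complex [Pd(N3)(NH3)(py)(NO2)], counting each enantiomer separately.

In a square planar complex each vertex has one trans partner and two cis neighbours.
The distinct arrangements are (3 in all): (N3/NO2 trans, NH3/py trans); (N3/py trans, NH3/NO2 trans); (N3/NH3 trans, NO2/py trans).
Each arrangement has an internal mirror plane or centre of symmetry, so none is chiral.

3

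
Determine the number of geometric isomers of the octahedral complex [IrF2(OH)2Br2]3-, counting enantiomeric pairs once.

5

In an octahedral complex each vertex has one trans partner and four cis neighbours.
Working through the distinct placements yields 5 geometric isomers: F trans, OH trans, Br trans; F cis, OH cis, Br trans; F cis, OH trans, Br cis; F cis, OH cis, Br cis (chiral); F trans, OH cis, Br cis.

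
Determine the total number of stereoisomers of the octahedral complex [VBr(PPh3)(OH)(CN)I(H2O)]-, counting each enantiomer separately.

In an octahedral complex each vertex has one trans partner and four cis neighbours.
Placing the ligands in turn and identifying arrangements related by rotation or reflection leaves 15 distinct geometric isomers.
Of these, 15 lack any improper symmetry element and so occur as enantiomeric pairs, giving 15 + 15 = 30 stereoisomers in total.

30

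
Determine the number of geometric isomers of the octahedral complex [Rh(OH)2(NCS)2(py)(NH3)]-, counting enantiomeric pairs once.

The six octahedral sites form three mutually perpendicular trans pairs.
The distinct arrangements are (6 in all): OH cis, NCS trans; OH trans, NCS trans; OH cis, NCS cis (3 arrangements, 2 chiral); OH trans, NCS cis.

6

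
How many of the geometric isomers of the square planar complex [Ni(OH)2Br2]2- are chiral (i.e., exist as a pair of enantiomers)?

The distinct arrangements are (2 in all): OH cis; OH trans.
Each arrangement has an internal mirror plane or centre of symmetry, so none is chiral.

0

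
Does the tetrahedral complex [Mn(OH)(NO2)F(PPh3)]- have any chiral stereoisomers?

In a tetrahedral complex all four positions are equivalent and every pair of ligands is adjacent — there is no cis/trans distinction.
Only one geometric arrangement is possible; it has no improper symmetry element, so it exists as a pair of enantiomers (2 stereoisomers).

yes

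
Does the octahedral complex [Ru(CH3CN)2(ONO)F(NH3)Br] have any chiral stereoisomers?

Exhaustive case analysis gives 9 geometric isomers.
Of these, 6 lack any improper symmetry element and so occur as enantiomeric pairs, giving 9 + 6 = 15 stereoisomers in total.

yes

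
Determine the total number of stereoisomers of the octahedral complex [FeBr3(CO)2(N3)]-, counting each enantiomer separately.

The six octahedral sites form three mutually perpendicular trans pairs.
There are 3 geometric isomers: Br mer, CO cis; Br mer, CO trans; Br fac, CO cis.
Each arrangement has an internal mirror plane or centre of symmetry, so none is chiral.

3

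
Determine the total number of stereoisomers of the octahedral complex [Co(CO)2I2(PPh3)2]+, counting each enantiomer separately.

Working through the distinct placements yields 5 geometric isomers: CO trans, I trans, PPh3 trans; CO trans, I cis, PPh3 cis; CO cis, I cis, PPh3 trans; CO cis, I cis, PPh3 cis (chiral); CO cis, I trans, PPh3 cis.
One of these lacks any improper symmetry element and so occurs as an enantiomeric pair, giving 5 + 1 = 6 stereoisomers in total.

6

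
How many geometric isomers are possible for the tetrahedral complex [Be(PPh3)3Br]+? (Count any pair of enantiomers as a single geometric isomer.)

All four vertices of a tetrahedron are equivalent and mutually adjacent, so cis/trans isomerism cannot arise.
Only one geometric arrangement is possible.

1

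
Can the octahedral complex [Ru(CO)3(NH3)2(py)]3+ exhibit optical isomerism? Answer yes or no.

no

The six octahedral sites form three mutually perpendicular trans pairs.
Systematic placement gives 3 geometric isomers: CO mer, NH3 cis; CO mer, NH3 trans; CO fac, NH3 cis.
Each arrangement has an internal mirror plane or centre of symmetry, so none is chiral.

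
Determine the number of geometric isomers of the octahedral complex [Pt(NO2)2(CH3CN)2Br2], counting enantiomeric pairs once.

5

In an octahedral complex each vertex has one trans partner and four cis neighbours.
The distinct arrangements are (5 in all): NO2 trans, CH3CN trans, Br trans; NO2 cis, CH3CN cis, Br trans; NO2 trans, CH3CN cis, Br cis; NO2 cis, CH3CN cis, Br cis (chiral); NO2 cis, CH3CN trans, Br cis.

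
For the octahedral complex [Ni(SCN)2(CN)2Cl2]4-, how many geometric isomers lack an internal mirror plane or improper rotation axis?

1

The six octahedral sites form three mutually perpendicular trans pairs.
Working through the distinct placements yields 5 geometric isomers: SCN trans, CN trans, Cl trans; SCN cis, CN trans, Cl cis; SCN trans, CN cis, Cl cis; SCN cis, CN cis, Cl cis (chiral); SCN cis, CN cis, Cl trans.
One of these lacks any improper symmetry element and so occurs as an enantiomeric pair, giving 5 + 1 = 6 stereoisomers in total.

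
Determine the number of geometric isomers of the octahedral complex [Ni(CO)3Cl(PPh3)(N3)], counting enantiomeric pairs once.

4

There are 4 geometric isomers: CO mer (3 arrangements); CO fac (chiral).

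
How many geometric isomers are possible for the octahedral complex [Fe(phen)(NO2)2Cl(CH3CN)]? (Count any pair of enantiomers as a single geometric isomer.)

In an octahedral complex each vertex has one trans partner and four cis neighbours.
Each phen is bidentate and must span two cis positions.
Working through the distinct placements yields 4 geometric isomers: NO2 cis (3 arrangements, 2 chiral); NO2 trans.

4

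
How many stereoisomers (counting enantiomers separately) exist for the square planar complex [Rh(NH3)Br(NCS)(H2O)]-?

3

A square has two trans pairs of vertices; adjacent vertices are cis.
There are 3 geometric isomers: (Br/NCS trans, H2O/NH3 trans); (Br/NH3 trans, H2O/NCS trans); (Br/H2O trans, NCS/NH3 trans).
Each arrangement has an internal mirror plane or centre of symmetry, so none is chiral.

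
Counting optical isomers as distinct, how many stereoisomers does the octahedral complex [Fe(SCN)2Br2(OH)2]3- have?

6

The six octahedral sites form three mutually perpendicular trans pairs.
Working through the distinct placements yields 5 geometric isomers: SCN trans, Br trans, OH trans; SCN cis, Br trans, OH cis; SCN trans, Br cis, OH cis; SCN cis, Br cis, OH cis (chiral); SCN cis, Br cis, OH trans.
One of these lacks any improper symmetry element and so occurs as an enantiomeric pair, giving 5 + 1 = 6 stereoisomers in total.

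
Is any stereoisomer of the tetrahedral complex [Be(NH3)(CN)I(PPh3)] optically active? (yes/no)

Only one geometric arrangement is possible; it has no improper symmetry element, so it exists as a pair of enantiomers (2 stereoisomers).

yes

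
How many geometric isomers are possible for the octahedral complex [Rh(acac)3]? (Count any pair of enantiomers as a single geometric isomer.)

An octahedron has six vertices in three trans pairs; every non-trans pair is cis.
Each acac is bidentate and must span two cis positions.
Only one geometric arrangement is possible; it has no improper symmetry element, so it exists as a pair of enantiomers (2 stereoisomers).

1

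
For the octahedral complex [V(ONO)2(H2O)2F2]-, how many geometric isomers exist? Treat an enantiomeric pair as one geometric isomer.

Working through the distinct placements yields 5 geometric isomers: ONO trans, H2O trans, F trans; ONO cis, H2O cis, F trans; ONO trans, H2O cis, F cis; ONO cis, H2O cis, F cis (chiral); ONO cis, H2O trans, F cis.

5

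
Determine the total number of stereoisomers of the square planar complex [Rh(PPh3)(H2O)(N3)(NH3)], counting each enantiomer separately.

3

In a square planar complex each vertex has one trans partner and two cis neighbours.
The distinct arrangements are (3 in all): (H2O/NH3 trans, N3/PPh3 trans); (H2O/PPh3 trans, N3/NH3 trans); (H2O/N3 trans, NH3/PPh3 trans).
Each arrangement has an internal mirror plane or centre of symmetry, so none is chiral.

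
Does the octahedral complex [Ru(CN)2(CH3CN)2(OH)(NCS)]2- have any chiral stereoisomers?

yes

An octahedron has six vertices in three trans pairs; every non-trans pair is cis.
Systematic placement gives 6 geometric isomers: CN trans, CH3CN trans; CN cis, CH3CN trans; CN cis, CH3CN cis (3 arrangements, 2 chiral); CN trans, CH3CN cis.
Of these, 2 lack any improper symmetry element and so occur as enantiomeric pairs, giving 6 + 2 = 8 stereoisomers in total.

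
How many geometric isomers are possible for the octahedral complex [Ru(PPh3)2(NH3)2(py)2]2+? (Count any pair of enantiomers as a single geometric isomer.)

An octahedron has six vertices in three trans pairs; every non-trans pair is cis.
Working through the distinct placements yields 5 geometric isomers: PPh3 trans, NH3 trans, py trans; PPh3 cis, NH3 trans, py cis; PPh3 cis, NH3 cis, py trans; PPh3 cis, NH3 cis, py cis (chiral); PPh3 trans, NH3 cis, py cis.

5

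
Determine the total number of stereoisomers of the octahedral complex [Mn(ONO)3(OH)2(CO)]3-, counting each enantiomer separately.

3

In an octahedral complex each vertex has one trans partner and four cis neighbours.
Working through the distinct placements yields 3 geometric isomers: ONO mer, OH cis; ONO mer, OH trans; ONO fac, OH cis.
Each arrangement has an internal mirror plane or centre of symmetry, so none is chiral.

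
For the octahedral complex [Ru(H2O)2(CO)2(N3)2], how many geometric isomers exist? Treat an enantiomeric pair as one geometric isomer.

5

In an octahedral complex each vertex has one trans partner and four cis neighbours.
There are 5 geometric isomers: H2O trans, CO trans, N3 trans; H2O cis, CO trans, N3 cis; H2O cis, CO cis, N3 trans; H2O cis, CO cis, N3 cis (chiral); H2O trans, CO cis, N3 cis.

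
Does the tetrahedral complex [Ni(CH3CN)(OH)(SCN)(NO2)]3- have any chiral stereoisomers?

yes

In a tetrahedral complex all four positions are equivalent and every pair of ligands is adjacent — there is no cis/trans distinction.
Only one geometric arrangement is possible; it has no improper symmetry element, so it exists as a pair of enantiomers (2 stereoisomers).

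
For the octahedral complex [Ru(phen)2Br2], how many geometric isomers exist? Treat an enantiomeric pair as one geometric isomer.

2

In an octahedral complex each vertex has one trans partner and four cis neighbours.
Each phen is bidentate and must span two cis positions.
The distinct arrangements are (2 in all): Br trans; Br cis (chiral).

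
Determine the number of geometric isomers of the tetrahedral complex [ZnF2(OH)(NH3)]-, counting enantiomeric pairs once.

1

All four vertices of a tetrahedron are equivalent and mutually adjacent, so cis/trans isomerism cannot arise.
Only one geometric arrangement is possible.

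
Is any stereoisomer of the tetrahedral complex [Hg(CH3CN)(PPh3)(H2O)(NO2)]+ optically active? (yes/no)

yes

All four vertices of a tetrahedron are equivalent and mutually adjacent, so cis/trans isomerism cannot arise.
Only one geometric arrangement is possible; it has no improper symmetry element, so it exists as a pair of enantiomers (2 stereoisomers).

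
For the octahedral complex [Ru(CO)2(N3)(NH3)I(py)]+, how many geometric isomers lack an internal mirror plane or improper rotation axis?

The six octahedral sites form three mutually perpendicular trans pairs.
Exhaustive case analysis gives 9 geometric isomers.
Of these, 6 lack any improper symmetry element and so occur as enantiomeric pairs, giving 9 + 6 = 15 stereoisomers in total.

6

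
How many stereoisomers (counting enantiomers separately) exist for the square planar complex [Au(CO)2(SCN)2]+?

2

A square has two trans pairs of vertices; adjacent vertices are cis.
There are 2 geometric isomers: CO cis; CO trans.
Each arrangement has an internal mirror plane or centre of symmetry, so none is chiral.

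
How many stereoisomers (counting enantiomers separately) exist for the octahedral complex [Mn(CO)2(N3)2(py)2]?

In an octahedral complex each vertex has one trans partner and four cis neighbours.
The distinct arrangements are (5 in all): CO trans, N3 trans, py trans; CO trans, N3 cis, py cis; CO cis, N3 cis, py trans; CO cis, N3 cis, py cis (chiral); CO cis, N3 trans, py cis.
One of these lacks any improper symmetry element and so occurs as an enantiomeric pair, giving 5 + 1 = 6 stereoisomers in total.

6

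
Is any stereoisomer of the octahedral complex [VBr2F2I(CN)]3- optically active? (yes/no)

An octahedron has six vertices in three trans pairs; every non-trans pair is cis.
Working through the distinct placements yields 6 geometric isomers: Br trans, F cis; Br trans, F trans; Br cis, F cis (3 arrangements, 2 chiral); Br cis, F trans.
Of these, 2 lack any improper symmetry element and so occur as enantiomeric pairs, giving 6 + 2 = 8 stereoisomers in total.

yes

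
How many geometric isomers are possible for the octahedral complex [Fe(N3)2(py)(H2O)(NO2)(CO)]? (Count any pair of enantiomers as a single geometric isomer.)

In an octahedral complex each vertex has one trans partner and four cis neighbours.
Exhaustive case analysis gives 9 geometric isomers.

9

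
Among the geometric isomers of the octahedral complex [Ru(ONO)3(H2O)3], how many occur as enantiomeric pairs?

An octahedron has six vertices in three trans pairs; every non-trans pair is cis.
The distinct arrangements are (2 in all): ONO mer; ONO fac.
Each arrangement has an internal mirror plane or centre of symmetry, so none is chiral.

0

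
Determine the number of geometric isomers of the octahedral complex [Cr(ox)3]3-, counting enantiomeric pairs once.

1

Each ox is bidentate and must span two cis positions.
Only one geometric arrangement is possible; it has no improper symmetry element, so it exists as a pair of enantiomers (2 stereoisomers).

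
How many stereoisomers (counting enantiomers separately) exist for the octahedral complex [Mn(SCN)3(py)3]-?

The distinct arrangements are (2 in all): SCN mer; SCN fac.
Each arrangement has an internal mirror plane or centre of symmetry, so none is chiral.

2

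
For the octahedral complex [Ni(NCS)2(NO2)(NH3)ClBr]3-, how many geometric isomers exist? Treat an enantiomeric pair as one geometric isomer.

Placing the ligands in turn and identifying arrangements related by rotation or reflection leaves 9 distinct geometric isomers.

9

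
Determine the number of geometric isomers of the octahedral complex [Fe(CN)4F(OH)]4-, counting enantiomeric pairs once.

In an octahedral complex each vertex has one trans partner and four cis neighbours.
The distinct arrangements are (2 in all): F and OH mutually trans; F and OH mutually cis.

2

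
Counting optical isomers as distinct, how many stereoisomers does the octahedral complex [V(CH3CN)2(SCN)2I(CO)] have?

An octahedron has six vertices in three trans pairs; every non-trans pair is cis.
Systematic placement gives 6 geometric isomers: CH3CN trans, SCN trans; CH3CN trans, SCN cis; CH3CN cis, SCN trans; CH3CN cis, SCN cis (3 arrangements, 2 chiral).
Of these, 2 lack any improper symmetry element and so occur as enantiomeric pairs, giving 6 + 2 = 8 stereoisomers in total.

8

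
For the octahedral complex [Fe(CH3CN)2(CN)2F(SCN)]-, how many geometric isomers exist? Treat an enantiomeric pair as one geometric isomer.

An octahedron has six vertices in three trans pairs; every non-trans pair is cis.
There are 6 geometric isomers: CH3CN trans, CN trans; CH3CN trans, CN cis; CH3CN cis, CN cis (3 arrangements, 2 chiral); CH3CN cis, CN trans.

6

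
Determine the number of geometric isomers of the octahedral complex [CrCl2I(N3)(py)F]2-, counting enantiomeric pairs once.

An octahedron has six vertices in three trans pairs; every non-trans pair is cis.
Exhaustive case analysis gives 9 geometric isomers.

9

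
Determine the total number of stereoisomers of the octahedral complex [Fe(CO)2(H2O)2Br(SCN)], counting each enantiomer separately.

8

The six octahedral sites form three mutually perpendicular trans pairs.
There are 6 geometric isomers: CO cis, H2O cis (3 arrangements, 2 chiral); CO cis, H2O trans; CO trans, H2O cis; CO trans, H2O trans.
Of these, 2 lack any improper symmetry element and so occur as enantiomeric pairs, giving 6 + 2 = 8 stereoisomers in total.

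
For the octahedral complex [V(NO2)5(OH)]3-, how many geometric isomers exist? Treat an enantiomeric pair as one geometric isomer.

1

An octahedron has six vertices in three trans pairs; every non-trans pair is cis.
Only one geometric arrangement is possible.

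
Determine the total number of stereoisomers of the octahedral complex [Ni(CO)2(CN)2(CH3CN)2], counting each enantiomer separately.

In an octahedral complex each vertex has one trans partner and four cis neighbours.
There are 5 geometric isomers: CO trans, CN trans, CH3CN trans; CO cis, CN cis, CH3CN trans; CO trans, CN cis, CH3CN cis; CO cis, CN cis, CH3CN cis (chiral); CO cis, CN trans, CH3CN cis.
One of these lacks any improper symmetry element and so occurs as an enantiomeric pair, giving 5 + 1 = 6 stereoisomers in total.

6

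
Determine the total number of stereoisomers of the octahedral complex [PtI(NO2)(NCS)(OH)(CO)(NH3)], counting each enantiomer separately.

An octahedron has six vertices in three trans pairs; every non-trans pair is cis.
Systematic enumeration (placing each ligand type in turn and discarding arrangements equivalent by rotation or reflection) gives 15 geometric isomers.
Of these, 15 lack any improper symmetry element and so occur as enantiomeric pairs, giving 15 + 15 = 30 stereoisomers in total.

30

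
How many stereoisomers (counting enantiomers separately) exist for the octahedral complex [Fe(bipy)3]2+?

2

Each bipy is bidentate and must span two cis positions.
Only one geometric arrangement is possible; it has no improper symmetry element, so it exists as a pair of enantiomers (2 stereoisomers).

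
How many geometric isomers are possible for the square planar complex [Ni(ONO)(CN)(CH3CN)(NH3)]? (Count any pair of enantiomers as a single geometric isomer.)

3

In a square planar complex each vertex has one trans partner and two cis neighbours.
The distinct arrangements are (3 in all): (CH3CN/NH3 trans, CN/ONO trans); (CH3CN/ONO trans, CN/NH3 trans); (CH3CN/CN trans, NH3/ONO trans).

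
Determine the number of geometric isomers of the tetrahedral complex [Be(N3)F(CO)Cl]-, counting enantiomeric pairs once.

1

All four vertices of a tetrahedron are equivalent and mutually adjacent, so cis/trans isomerism cannot arise.
Only one geometric arrangement is possible; it has no improper symmetry element, so it exists as a pair of enantiomers (2 stereoisomers).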